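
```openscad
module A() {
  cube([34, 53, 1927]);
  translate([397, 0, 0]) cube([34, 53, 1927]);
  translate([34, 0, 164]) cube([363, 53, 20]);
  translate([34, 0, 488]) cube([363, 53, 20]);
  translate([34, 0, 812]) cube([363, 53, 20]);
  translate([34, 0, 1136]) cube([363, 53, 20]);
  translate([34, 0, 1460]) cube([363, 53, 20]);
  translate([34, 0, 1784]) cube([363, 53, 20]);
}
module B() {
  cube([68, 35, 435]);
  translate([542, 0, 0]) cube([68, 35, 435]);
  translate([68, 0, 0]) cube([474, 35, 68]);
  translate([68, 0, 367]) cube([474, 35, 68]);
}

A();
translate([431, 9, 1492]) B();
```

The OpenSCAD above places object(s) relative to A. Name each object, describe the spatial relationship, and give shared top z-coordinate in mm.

A is a ladder. B is a picture frame. The picture frame is beside the ladder with their tops flush at z = 1927. The shared top z-coordinate is 1927 mm.

Both tops at z = 1927 mm.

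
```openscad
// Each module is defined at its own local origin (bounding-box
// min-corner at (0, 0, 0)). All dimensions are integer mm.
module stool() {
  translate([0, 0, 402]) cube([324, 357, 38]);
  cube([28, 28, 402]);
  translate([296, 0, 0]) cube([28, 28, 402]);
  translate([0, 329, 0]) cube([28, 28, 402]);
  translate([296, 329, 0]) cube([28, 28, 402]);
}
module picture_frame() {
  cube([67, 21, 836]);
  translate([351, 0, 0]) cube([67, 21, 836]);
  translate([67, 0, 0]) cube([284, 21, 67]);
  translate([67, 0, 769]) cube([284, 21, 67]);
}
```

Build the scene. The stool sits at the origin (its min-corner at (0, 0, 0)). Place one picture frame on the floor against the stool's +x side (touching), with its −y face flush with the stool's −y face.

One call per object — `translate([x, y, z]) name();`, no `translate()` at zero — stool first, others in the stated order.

stool();
translate([324, 0, 0]) picture_frame();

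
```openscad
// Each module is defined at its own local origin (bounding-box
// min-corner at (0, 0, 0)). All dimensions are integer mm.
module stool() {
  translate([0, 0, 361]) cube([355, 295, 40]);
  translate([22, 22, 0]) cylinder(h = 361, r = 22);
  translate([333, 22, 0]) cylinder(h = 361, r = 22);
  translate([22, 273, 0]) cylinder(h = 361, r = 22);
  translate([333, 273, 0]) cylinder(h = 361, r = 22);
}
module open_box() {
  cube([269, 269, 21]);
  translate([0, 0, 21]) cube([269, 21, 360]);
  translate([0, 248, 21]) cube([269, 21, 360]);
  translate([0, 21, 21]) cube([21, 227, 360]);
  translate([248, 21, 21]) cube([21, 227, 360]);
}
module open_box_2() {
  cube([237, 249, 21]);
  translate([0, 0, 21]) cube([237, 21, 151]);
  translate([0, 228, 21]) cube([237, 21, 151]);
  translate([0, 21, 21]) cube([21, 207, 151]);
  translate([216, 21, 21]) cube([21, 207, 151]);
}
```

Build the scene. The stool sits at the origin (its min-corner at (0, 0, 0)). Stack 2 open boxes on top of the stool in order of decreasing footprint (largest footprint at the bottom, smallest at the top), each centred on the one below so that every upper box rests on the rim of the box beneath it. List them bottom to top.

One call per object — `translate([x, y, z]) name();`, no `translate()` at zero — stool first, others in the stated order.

stool();
translate([43, 13, 401]) open_box();
translate([59, 23, 782]) open_box_2();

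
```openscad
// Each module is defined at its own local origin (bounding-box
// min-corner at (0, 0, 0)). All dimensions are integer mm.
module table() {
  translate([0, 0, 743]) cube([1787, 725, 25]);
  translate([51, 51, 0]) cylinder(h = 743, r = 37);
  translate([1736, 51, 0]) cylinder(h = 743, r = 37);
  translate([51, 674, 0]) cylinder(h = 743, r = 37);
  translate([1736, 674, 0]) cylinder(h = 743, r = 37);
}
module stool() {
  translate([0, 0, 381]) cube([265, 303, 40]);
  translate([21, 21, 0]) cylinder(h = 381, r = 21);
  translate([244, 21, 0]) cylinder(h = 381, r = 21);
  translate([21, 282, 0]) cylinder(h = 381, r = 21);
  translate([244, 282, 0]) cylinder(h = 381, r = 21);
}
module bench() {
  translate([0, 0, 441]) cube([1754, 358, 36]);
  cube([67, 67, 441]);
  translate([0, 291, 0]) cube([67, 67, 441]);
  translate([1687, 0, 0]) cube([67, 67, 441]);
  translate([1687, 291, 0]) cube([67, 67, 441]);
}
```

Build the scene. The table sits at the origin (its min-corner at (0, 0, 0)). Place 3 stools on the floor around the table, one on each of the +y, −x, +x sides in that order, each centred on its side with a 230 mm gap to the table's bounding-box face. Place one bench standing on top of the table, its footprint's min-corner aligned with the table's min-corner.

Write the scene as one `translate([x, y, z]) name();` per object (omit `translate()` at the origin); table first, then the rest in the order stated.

table();
translate([761, 955, 0]) stool();
translate([-495, 211, 0]) stool();
translate([2017, 211, 0]) stool();
translate([0, 0, 768]) bench();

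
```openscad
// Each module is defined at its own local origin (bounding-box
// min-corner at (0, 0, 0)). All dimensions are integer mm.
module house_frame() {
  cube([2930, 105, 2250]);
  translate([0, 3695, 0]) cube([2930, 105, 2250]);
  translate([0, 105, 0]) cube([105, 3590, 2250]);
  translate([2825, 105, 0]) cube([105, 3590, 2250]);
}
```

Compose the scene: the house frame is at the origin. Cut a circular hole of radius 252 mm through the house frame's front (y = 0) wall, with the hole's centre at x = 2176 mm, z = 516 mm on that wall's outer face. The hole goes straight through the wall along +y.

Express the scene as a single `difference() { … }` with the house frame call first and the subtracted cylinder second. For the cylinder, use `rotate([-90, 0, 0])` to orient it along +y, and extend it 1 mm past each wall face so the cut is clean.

difference() {
  house_frame();
  translate([2176, -1, 516]) rotate([-90, 0, 0]) cylinder(h = 107, r = 252);
}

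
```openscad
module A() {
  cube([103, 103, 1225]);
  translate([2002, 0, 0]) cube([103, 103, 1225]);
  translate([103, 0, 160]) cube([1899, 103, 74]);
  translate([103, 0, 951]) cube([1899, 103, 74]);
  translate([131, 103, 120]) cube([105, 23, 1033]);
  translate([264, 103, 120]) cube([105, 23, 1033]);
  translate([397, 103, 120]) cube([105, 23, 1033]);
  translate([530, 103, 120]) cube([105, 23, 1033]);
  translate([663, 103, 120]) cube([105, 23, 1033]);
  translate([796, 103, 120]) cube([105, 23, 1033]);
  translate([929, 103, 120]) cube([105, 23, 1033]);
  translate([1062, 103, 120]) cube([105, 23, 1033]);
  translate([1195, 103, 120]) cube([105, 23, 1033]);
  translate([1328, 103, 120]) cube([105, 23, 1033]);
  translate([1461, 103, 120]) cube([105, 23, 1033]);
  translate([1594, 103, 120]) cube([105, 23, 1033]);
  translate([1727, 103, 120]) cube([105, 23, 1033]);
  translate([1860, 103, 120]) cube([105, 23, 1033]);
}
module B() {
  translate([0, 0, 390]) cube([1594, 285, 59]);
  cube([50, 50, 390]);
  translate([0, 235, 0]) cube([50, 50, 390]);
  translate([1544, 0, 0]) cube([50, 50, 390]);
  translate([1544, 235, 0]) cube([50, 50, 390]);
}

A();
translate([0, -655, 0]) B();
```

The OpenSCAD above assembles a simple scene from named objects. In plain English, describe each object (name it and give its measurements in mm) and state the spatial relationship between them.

A is a fence section. Two 103×103 mm posts, 1225 mm tall, stand on the floor with a clear span of 1899 mm between their inner faces. Two horizontal rails of 103×74 mm section span the gap between the posts with their undersides at z = 160 mm and z = 951 mm, flush with the posts' −y face. 14 pickets, each 105 mm wide, 23 mm thick and 1033 mm tall, are fixed to the +y face of the rails with their bottoms at z = 120 mm, evenly spaced across the span with equal gaps (rounded down to the nearest mm) at the −x end and between each pair — any rounding remainder accumulates at the +x end.

B is a bench: a 1594×285 mm seat slab, 59 mm thick, top at z = 449 mm, on four 50×50 mm square legs flush with the seat corners and standing on z = 0.

The bench is on the floor beside the fence section on its −y side.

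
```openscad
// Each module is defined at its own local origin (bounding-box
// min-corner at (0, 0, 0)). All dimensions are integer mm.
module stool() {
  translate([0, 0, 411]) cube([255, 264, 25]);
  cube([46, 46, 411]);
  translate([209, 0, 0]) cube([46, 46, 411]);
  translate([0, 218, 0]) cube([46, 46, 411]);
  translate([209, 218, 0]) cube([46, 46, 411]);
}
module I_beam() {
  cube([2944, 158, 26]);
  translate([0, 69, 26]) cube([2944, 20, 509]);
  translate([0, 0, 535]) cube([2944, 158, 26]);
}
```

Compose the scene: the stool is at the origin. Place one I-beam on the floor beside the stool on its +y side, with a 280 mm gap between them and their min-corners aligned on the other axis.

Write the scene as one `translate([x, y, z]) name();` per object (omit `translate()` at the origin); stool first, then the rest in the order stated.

stool();
translate([0, 544, 0]) I_beam();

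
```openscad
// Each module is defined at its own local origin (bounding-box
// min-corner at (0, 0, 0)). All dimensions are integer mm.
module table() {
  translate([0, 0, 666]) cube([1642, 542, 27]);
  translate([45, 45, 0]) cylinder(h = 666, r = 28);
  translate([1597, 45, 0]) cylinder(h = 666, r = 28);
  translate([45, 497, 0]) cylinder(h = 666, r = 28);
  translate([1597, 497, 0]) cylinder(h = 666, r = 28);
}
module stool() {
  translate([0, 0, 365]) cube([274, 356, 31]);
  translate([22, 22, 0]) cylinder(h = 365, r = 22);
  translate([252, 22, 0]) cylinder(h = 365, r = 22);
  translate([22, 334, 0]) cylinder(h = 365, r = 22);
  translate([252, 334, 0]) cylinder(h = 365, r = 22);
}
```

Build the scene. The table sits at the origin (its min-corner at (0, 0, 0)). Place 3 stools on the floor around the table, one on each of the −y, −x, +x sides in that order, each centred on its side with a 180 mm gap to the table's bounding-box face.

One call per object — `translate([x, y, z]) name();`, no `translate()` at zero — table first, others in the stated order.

table();
translate([684, -536, 0]) stool();
translate([-454, 93, 0]) stool();
translate([1822, 93, 0]) stool();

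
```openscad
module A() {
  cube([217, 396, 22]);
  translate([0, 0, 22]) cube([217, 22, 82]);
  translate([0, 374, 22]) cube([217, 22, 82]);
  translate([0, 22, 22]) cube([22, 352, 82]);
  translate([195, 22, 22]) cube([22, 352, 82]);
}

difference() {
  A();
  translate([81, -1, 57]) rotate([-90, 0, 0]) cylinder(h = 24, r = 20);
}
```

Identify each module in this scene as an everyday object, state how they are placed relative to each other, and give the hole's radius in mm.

A is an open box. The open box has a circular hole through its front wall. The hole's radius is 20 mm.

The subtracted cylinder has r = 20 mm.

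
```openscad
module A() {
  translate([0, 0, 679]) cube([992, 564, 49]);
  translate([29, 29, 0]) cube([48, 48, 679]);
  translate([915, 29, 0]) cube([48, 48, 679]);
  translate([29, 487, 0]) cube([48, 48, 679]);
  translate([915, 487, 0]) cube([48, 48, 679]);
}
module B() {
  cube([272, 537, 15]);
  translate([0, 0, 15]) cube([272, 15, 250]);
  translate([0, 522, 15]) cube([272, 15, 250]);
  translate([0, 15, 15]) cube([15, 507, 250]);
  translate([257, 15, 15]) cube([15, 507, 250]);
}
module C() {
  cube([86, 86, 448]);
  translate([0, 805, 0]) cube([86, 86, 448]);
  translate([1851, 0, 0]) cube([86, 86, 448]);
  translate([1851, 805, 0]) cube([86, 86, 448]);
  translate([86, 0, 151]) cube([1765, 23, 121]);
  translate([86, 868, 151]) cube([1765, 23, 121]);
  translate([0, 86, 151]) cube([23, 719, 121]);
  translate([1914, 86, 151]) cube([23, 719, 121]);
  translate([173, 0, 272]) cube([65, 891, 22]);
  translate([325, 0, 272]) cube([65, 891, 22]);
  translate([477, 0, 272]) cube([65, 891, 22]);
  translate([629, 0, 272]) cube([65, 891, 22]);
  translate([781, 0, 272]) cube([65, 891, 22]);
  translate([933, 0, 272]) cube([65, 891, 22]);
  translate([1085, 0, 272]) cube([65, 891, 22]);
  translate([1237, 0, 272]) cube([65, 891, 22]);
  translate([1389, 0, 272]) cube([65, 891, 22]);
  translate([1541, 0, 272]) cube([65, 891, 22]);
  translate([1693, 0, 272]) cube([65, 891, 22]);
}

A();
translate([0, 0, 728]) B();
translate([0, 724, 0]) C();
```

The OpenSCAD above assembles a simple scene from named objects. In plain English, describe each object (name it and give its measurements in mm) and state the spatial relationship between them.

A is a rectangular dining table. The top is 992×564×49 mm with its upper surface at z = 728 mm. It stands on four 48×48 mm square legs, each inset 29 mm from the nearest pair of top edges, running from the floor to the underside of the top.

B is an open storage box with external size 272×537×265 mm and wall thickness 15 mm (the base is also 15 mm thick). The base covers the whole footprint; the four walls stand on the base, with the y-facing walls full-width and the x-facing walls fitting between their inner faces.

C is a bed frame 1937 mm long (x) by 891 mm wide (y). Four 86×86 mm corner posts, 448 mm tall, at the corners of the footprint. Four rails of 23 mm thickness and 121 mm height run between adjacent posts with their undersides at z = 151 mm, their outer faces flush with the outside of the frame (the two x-running rails run between the posts' inner faces; the two y-running rails run between the posts' inner faces). 11 slats, each 65 mm wide (x) and 22 mm thick, lie across the top of the two x-running rails, running the full 891 mm width of the frame in y; the slats are evenly spaced along x between the inner faces of the end posts with equal gaps (rounded down to the nearest mm) at the −x end and between each pair — any rounding remainder accumulates at the +x end.

The open box is on top of the table. The bed frame is on the floor beside the table on its +y side.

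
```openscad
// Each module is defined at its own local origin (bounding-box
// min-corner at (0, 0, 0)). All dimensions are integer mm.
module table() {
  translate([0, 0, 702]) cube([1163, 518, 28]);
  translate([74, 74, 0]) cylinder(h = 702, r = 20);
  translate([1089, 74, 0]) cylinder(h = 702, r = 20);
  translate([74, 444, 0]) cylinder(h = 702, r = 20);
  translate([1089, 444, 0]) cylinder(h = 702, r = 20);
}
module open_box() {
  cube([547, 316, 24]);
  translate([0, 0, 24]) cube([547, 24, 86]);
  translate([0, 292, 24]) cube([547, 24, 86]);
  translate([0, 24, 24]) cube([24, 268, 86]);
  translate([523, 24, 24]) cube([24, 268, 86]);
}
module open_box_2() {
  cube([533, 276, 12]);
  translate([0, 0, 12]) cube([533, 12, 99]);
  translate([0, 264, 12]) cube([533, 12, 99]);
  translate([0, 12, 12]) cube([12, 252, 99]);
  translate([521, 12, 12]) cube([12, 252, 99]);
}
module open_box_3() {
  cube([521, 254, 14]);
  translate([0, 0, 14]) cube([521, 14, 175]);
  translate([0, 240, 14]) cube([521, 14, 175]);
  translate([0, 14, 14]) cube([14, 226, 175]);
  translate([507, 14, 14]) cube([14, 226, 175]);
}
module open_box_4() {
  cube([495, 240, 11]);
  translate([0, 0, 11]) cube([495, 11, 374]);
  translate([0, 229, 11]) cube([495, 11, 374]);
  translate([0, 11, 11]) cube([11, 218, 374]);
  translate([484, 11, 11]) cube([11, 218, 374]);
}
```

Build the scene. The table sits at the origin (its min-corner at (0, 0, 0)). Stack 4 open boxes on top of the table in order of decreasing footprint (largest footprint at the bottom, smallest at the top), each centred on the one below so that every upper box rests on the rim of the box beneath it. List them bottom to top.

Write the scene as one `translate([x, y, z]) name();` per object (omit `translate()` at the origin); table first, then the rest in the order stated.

table();
translate([308, 101, 730]) open_box();
translate([315, 121, 840]) open_box_2();
translate([321, 132, 951]) open_box_3();
translate([334, 139, 1140]) open_box_4();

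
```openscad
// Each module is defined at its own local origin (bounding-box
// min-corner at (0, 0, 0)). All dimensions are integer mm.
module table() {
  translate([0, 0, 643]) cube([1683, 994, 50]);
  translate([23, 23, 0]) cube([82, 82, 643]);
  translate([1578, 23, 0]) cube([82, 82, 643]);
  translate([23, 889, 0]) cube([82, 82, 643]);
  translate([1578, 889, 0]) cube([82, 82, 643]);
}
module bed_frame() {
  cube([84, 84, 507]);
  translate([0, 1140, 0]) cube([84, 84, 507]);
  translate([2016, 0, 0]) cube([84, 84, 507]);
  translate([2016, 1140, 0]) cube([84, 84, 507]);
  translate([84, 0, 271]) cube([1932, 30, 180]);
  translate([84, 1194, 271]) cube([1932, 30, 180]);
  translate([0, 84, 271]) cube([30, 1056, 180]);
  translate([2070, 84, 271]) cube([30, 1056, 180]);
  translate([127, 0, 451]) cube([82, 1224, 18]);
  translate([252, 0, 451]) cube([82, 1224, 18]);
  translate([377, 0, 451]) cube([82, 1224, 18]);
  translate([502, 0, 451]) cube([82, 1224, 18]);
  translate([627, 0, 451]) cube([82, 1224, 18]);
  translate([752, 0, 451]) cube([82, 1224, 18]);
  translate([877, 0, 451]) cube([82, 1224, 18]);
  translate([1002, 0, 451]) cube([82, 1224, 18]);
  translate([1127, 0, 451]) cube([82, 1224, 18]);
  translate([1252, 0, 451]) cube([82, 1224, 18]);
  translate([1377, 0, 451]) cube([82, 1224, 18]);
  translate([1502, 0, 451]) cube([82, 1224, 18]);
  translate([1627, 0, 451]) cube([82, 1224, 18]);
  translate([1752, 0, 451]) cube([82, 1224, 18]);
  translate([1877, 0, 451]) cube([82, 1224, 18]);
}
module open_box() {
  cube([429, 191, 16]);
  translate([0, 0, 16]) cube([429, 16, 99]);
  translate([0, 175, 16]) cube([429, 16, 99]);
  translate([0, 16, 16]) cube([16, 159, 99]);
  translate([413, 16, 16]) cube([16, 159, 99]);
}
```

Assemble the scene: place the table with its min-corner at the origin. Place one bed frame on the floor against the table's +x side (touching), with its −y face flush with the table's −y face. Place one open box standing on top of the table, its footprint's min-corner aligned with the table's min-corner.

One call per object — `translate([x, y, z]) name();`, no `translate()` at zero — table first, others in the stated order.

table();
translate([1683, 0, 0]) bed_frame();
translate([0, 0, 693]) open_box();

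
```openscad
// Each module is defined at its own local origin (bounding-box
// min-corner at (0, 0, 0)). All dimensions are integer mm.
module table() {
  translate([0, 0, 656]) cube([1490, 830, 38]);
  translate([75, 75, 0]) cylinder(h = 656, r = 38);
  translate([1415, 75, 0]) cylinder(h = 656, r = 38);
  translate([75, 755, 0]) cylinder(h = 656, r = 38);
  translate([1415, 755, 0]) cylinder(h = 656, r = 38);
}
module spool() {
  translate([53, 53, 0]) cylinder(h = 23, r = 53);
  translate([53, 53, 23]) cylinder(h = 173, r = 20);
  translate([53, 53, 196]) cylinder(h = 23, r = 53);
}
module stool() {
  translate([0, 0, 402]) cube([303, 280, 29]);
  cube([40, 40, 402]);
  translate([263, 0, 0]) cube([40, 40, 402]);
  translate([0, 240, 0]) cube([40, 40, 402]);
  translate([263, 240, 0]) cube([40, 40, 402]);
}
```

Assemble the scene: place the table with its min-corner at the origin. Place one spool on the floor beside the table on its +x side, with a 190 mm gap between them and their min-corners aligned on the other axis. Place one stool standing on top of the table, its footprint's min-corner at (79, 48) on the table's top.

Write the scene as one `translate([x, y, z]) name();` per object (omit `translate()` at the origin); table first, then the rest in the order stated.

table();
translate([1680, 0, 0]) spool();
translate([79, 48, 694]) stool();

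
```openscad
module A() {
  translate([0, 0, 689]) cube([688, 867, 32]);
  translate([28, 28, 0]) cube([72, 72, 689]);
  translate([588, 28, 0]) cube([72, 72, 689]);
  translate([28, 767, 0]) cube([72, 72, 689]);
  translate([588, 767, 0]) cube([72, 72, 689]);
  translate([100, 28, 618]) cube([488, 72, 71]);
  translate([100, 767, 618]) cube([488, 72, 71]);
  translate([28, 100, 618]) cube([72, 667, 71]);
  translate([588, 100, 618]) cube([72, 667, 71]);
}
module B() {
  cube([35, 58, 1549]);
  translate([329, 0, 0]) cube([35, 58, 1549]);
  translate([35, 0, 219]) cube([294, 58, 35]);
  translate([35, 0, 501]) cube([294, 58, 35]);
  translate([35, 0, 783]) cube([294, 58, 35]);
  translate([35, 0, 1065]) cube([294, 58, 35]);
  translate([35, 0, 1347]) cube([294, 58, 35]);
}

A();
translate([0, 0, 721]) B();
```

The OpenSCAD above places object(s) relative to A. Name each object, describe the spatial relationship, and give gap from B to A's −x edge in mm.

The ladder's min-x is at 0; the table's min-x is 0; gap = 0 mm.

A is a table. B is a ladder. The ladder is on top of the table. The gap from the ladder to the table's −x edge is 0 mm.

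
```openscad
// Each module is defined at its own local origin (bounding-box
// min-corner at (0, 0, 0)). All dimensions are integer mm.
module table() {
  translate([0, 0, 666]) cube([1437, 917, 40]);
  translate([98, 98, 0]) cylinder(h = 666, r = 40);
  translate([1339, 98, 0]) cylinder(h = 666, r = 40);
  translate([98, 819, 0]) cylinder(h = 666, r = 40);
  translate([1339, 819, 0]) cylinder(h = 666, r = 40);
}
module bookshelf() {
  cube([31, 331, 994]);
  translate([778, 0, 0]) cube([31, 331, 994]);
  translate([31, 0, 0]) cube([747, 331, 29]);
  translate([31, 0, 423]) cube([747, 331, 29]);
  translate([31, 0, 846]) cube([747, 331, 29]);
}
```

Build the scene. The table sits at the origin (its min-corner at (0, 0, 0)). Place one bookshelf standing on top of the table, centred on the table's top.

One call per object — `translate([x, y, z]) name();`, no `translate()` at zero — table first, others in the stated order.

table();
translate([314, 293, 706]) bookshelf();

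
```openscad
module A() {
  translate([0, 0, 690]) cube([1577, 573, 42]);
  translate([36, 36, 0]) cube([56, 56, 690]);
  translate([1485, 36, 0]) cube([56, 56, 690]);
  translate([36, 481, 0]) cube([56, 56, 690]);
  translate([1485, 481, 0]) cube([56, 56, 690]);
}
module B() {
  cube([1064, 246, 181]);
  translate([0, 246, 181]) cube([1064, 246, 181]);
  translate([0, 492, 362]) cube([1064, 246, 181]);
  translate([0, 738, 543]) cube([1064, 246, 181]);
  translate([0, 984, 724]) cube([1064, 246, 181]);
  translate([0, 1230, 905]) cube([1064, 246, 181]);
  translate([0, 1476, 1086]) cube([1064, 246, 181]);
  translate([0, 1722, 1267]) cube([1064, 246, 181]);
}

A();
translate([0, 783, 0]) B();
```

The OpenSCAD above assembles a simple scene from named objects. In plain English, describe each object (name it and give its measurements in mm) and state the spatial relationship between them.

A is a table with a 1577×573 mm rectangular top, 42 mm thick, top surface at z = 732 mm, supported by four 56×56 mm square legs, each inset 36 mm from the nearest pair of top edges, running from the floor.

B is a run of 8 identical solid stair steps. Each tread is 1064×246 mm and each step block is 181 mm high. Step 1 rests on the floor; step k is offset from step 1 by (k−1)×246 mm in y and (k−1)×181 mm in z.

The staircase is on the floor beside the table on its +y side.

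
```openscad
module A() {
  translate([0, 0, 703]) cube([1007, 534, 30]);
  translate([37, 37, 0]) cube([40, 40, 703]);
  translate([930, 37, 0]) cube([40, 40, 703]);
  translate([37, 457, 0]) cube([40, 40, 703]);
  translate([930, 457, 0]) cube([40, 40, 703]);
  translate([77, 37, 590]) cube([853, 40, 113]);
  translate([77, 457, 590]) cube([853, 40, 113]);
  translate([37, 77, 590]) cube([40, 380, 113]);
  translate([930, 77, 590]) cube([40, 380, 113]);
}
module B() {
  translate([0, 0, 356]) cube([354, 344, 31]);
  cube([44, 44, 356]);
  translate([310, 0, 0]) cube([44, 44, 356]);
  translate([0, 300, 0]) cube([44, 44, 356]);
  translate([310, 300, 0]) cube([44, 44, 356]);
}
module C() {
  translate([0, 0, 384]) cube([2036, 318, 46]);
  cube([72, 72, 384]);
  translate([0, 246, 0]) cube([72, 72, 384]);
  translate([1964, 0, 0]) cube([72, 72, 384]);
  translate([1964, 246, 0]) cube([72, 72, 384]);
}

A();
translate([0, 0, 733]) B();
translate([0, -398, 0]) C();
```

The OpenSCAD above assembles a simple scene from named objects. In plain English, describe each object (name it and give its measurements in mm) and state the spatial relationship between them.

A is a table with a 1007×534 mm rectangular top, 30 mm thick, top surface at z = 733 mm, supported by four 40×40 mm square legs, each inset 37 mm from the nearest pair of top edges, running from the floor. Four apron rails, 40 mm thick and 113 mm tall, run between adjacent legs with their top edges flush with the underside of the top and their outer faces flush with the legs' outer faces.

B is a simple wooden stool: a rectangular seat 354 mm (x) by 344 mm (y), 31 mm thick, top face at z = 387 mm, on four square legs, each 44×44 mm in cross-section. The legs rest on z = 0, each flush with a corner of the seat.

C is a bench: a 2036×318 mm seat slab, 46 mm thick, top at z = 430 mm, on four 72×72 mm square legs flush with the seat corners and standing on z = 0.

The stool is on top of the table. The bench is on the floor beside the table on its −y side.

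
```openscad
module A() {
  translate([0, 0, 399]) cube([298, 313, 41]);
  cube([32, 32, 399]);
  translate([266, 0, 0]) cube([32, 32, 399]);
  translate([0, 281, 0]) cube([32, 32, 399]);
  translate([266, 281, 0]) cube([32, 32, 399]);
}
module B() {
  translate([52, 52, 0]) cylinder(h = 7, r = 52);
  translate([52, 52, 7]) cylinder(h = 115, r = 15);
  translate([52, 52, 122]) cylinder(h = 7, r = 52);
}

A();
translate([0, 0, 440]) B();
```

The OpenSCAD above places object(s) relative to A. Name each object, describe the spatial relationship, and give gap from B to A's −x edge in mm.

The spool's min-x is at 0; the stool's min-x is 0; gap = 0 mm.

A is a stool. B is a spool. The spool is on top of the stool. The gap from the spool to the stool's −x edge is 0 mm.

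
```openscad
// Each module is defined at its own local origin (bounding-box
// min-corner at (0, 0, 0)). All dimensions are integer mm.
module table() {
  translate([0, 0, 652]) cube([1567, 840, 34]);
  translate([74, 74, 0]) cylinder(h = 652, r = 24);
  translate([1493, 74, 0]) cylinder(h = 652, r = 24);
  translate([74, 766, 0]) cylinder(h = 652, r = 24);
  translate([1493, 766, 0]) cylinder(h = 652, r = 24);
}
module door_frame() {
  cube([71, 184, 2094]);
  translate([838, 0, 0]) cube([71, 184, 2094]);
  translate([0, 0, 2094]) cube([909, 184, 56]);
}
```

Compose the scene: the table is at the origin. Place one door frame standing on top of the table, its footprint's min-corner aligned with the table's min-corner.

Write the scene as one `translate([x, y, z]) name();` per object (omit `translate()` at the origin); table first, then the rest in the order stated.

table();
translate([0, 0, 686]) door_frame();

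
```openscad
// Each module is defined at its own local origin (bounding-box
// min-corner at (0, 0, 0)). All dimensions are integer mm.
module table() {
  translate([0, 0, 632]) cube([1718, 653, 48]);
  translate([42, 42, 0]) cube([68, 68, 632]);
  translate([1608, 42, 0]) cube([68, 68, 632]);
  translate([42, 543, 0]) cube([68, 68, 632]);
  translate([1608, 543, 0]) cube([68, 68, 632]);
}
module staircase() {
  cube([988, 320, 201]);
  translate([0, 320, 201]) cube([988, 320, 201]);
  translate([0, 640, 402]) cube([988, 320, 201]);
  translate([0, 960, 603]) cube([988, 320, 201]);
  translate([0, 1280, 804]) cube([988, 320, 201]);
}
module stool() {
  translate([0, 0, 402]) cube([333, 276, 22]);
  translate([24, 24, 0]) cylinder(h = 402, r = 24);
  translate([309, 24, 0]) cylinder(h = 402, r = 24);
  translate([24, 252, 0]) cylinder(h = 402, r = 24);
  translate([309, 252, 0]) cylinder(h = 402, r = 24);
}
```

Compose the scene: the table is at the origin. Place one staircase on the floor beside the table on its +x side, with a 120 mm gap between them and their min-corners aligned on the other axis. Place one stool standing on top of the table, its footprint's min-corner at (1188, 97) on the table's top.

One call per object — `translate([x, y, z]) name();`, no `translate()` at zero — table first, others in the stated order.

table();
translate([1838, 0, 0]) staircase();
translate([1188, 97, 680]) stool();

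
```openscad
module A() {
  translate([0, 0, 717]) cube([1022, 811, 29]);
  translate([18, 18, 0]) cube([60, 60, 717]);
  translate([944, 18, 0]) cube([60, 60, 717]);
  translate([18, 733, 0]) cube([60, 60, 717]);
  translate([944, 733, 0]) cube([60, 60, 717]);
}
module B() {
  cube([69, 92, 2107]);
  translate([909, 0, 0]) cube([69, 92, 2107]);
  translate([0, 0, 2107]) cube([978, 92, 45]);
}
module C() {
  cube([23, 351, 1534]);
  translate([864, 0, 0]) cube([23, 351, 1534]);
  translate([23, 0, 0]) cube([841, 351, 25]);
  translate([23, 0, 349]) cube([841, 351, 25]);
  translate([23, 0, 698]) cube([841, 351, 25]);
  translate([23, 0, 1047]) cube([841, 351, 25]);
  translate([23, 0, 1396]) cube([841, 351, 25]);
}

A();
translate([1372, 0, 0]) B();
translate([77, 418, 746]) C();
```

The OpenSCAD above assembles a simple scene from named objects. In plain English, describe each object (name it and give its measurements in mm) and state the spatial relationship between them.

A is a table with a 1022×811 mm rectangular top, 29 mm thick, top surface at z = 746 mm, supported by four 60×60 mm square legs, each inset 18 mm from the nearest pair of top edges, running from the floor.

B is a rectangular door frame: two vertical jambs of 69×92 mm section, 2107 mm tall, with a clear opening 840 mm wide between their inner faces. A header 45 mm tall and 92 mm deep lies on top of the jambs and spans the full outside width.

C is an open bookshelf. Two side panels, each 23 mm thick, 351 mm deep and 1534 mm tall, stand 887 mm apart (outside-to-outside). Between them sit 5 shelves, each 25 mm thick and 351 mm deep, spanning the full gap between the sides. The bottom shelf rests on the floor (its underside at z = 0) and the clear gap between one shelf's top and the next shelf's underside is 324 mm.

The door frame is on the floor beside the table on its +x side. The bookshelf is on top of the table.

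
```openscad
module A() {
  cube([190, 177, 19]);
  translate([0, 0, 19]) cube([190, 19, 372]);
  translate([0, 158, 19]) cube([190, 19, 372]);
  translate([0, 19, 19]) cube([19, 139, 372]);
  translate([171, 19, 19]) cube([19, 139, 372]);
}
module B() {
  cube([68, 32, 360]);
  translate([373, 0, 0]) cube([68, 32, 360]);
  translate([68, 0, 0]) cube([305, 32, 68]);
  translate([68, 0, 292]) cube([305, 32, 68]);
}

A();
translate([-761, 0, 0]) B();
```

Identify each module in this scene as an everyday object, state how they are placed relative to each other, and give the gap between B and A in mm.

A is an open box. B is a picture frame. The picture frame is on the floor beside the open box on its −x side. The gap between the picture frame and the open box is 320 mm.

The picture frame's nearest face is 320 mm from the open box's −x face.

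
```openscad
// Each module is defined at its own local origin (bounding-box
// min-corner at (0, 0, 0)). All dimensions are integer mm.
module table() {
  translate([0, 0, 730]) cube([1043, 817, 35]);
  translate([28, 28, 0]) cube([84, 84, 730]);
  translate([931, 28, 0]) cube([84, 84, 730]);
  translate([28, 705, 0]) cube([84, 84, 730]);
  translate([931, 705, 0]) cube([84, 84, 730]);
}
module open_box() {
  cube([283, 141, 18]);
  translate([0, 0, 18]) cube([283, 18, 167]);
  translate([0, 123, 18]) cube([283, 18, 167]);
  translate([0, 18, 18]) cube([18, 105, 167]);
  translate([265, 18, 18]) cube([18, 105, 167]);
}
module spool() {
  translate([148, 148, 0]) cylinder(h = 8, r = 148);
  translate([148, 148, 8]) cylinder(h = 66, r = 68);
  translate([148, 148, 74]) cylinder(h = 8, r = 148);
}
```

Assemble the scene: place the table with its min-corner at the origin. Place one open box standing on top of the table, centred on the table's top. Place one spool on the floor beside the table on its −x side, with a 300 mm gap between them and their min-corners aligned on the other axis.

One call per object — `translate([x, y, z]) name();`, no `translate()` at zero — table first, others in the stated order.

table();
translate([380, 338, 765]) open_box();
translate([-596, 0, 0]) spool();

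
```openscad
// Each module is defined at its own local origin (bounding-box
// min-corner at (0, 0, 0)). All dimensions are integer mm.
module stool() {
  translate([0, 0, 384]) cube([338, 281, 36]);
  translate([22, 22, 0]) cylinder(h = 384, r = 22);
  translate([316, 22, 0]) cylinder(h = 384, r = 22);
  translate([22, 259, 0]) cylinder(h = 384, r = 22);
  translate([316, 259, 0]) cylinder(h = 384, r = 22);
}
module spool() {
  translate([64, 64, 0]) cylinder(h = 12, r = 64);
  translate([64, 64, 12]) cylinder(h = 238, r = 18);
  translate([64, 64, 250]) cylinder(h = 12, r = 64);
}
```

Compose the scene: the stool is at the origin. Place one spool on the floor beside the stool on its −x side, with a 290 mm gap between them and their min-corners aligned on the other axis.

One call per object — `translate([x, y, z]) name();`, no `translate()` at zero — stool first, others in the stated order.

stool();
translate([-418, 0, 0]) spool();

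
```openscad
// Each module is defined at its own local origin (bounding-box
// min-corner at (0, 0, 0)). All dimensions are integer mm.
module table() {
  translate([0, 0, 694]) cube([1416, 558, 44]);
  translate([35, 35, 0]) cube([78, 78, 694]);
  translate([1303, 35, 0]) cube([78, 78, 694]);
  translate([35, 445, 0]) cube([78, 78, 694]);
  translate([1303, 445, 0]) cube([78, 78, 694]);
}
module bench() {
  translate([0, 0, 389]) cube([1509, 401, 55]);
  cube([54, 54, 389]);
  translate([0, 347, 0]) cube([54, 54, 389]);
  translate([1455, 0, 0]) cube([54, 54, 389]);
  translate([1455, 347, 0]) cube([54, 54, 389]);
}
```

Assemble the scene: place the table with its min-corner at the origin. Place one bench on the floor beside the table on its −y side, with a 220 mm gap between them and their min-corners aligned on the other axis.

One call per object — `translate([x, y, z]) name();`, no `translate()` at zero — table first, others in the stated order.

table();
translate([0, -621, 0]) bench();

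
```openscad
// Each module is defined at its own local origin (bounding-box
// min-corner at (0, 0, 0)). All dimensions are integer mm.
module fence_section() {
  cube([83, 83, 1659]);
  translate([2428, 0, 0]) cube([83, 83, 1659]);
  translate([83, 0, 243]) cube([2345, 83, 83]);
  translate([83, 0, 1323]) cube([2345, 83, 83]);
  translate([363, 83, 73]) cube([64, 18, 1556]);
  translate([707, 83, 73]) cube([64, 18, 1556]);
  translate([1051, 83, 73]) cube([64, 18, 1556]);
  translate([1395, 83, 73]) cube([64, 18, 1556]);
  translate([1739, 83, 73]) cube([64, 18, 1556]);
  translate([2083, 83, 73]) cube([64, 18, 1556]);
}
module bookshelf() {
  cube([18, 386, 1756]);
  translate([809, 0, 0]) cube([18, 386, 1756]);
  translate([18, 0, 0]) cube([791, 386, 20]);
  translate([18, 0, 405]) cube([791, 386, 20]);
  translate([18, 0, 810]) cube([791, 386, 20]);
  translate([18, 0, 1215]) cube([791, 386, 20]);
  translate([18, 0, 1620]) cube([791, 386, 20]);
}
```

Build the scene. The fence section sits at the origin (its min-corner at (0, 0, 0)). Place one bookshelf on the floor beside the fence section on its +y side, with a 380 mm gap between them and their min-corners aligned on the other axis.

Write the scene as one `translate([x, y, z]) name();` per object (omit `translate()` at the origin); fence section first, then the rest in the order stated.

fence_section();
translate([0, 481, 0]) bookshelf();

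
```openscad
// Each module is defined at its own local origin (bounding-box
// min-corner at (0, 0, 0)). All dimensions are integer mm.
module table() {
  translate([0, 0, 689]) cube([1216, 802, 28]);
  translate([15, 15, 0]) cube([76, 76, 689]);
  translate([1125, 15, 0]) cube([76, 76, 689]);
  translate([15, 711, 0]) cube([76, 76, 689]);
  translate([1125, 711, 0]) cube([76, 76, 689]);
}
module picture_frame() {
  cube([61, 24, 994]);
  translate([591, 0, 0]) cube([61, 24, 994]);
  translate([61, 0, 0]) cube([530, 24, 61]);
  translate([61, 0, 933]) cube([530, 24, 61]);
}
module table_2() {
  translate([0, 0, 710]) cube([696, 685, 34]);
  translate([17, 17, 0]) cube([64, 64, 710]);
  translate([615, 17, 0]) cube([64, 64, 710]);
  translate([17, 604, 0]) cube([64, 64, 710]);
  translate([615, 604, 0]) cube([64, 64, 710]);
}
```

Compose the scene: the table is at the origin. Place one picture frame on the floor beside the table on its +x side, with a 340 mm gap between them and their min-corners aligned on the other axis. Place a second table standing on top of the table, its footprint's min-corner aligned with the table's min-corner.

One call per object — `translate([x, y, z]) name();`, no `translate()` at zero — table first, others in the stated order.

table();
translate([1556, 0, 0]) picture_frame();
translate([0, 0, 717]) table_2();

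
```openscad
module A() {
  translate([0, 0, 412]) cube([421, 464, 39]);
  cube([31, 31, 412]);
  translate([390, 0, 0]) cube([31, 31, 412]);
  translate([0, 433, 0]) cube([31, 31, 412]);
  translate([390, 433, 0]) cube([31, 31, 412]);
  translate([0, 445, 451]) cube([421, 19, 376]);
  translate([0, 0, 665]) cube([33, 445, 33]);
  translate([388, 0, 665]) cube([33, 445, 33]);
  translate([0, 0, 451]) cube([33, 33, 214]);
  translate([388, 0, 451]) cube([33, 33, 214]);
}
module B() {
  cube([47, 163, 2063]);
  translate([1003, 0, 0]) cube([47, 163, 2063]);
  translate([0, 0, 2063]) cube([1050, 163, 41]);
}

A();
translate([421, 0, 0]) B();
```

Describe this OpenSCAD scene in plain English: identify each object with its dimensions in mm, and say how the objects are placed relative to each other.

A is a chair: 421×464 mm seat, 39 mm thick, top at z = 451 mm, on four 31 mm square corner legs flush with the seat edges. A 19 mm thick backrest slab spans the full seat width, extending 376 mm above the seat top, its back face flush with the seat's +y edge. Two armrests of 33×33 mm section run along each side from the seat's front edge to the front of the backrest, top faces 247 mm above the seat top and outer faces flush with the seat's x-edges; a 33×33 mm post under the front of each armrest stands on the seat at the front corner.

B is a rectangular door frame: two vertical jambs of 47×163 mm section, 2063 mm tall, with a clear opening 956 mm wide between their inner faces. A header 41 mm tall and 163 mm deep lies on top of the jambs and spans the full outside width.

The door frame is against the chair's +x side, with their −y faces flush.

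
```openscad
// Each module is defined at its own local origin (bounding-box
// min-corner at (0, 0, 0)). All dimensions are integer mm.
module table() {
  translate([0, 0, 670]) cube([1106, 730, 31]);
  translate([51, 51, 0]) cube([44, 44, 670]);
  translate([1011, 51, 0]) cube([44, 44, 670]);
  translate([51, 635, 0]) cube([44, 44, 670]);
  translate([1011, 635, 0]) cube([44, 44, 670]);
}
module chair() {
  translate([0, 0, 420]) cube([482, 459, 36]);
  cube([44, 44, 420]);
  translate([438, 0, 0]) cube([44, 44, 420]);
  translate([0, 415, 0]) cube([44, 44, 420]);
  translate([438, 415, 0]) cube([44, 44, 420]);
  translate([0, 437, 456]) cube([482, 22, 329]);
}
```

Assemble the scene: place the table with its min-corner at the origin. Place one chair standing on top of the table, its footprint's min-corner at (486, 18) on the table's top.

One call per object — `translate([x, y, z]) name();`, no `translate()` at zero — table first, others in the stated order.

table();
translate([486, 18, 701]) chair();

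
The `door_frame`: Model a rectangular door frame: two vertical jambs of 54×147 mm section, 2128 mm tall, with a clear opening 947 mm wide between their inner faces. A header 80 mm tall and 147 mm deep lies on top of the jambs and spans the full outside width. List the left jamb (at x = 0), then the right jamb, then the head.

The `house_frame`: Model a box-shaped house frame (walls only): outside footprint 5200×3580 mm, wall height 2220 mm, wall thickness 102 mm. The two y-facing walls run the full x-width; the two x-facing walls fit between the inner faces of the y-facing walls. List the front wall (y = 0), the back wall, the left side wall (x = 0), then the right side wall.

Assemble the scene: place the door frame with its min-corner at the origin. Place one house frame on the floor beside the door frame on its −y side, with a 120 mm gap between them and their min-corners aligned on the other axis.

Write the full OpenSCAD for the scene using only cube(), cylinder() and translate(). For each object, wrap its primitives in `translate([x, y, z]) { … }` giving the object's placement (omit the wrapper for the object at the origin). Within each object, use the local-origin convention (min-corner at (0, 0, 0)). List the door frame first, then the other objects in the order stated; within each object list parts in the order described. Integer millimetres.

cube([54, 147, 2128]);
translate([1001, 0, 0]) cube([54, 147, 2128]);
translate([0, 0, 2128]) cube([1055, 147, 80]);
translate([0, -3700, 0]) {
  cube([5200, 102, 2220]);
  translate([0, 3478, 0]) cube([5200, 102, 2220]);
  translate([0, 102, 0]) cube([102, 3376, 2220]);
  translate([5098, 102, 0]) cube([102, 3376, 2220]);
}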